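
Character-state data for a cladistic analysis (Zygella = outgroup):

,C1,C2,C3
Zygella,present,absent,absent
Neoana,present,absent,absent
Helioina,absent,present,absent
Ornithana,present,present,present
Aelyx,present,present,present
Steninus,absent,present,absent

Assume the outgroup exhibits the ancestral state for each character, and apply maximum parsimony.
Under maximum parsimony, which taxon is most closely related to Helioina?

Steninus

Character polarity is set by the outgroup: the derived state is whichever differs from the outgroup's state, so for C1 the derived state is 'absent', and for the remaining characters it is 'present'.
C1 (derived state 'absent') is shared by Helioina and Steninus — a synapomorphy uniting that clade.
C2 (derived state 'present') is shared by Aelyx, Helioina, Ornithana, and Steninus — a synapomorphy uniting that clade.
Only Aelyx and Ornithana show the derived state 'present' for C3, supporting them as a clade.
Most parsimonious ingroup topology: (Neoana,((Helioina,Steninus),(Ornithana,Aelyx))).
Helioina and Steninus form a cherry on this tree, so they are sister taxa.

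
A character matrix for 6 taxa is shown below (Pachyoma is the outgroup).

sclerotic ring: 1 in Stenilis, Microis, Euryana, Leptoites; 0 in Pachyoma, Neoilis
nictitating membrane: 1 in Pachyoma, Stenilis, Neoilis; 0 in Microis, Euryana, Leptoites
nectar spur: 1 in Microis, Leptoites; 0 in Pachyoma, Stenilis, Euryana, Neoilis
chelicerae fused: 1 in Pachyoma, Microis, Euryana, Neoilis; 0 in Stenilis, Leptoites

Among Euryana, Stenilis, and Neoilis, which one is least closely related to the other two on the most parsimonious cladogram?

Character polarity is set by the outgroup: the derived state is whichever differs from the outgroup's state, so for nictitating membrane, chelicerae fused the derived state is '0', and for the remaining characters it is '1'.
sclerotic ring: derived state '1' in Euryana, Leptoites, Microis, and Stenilis only — synapomorphy for {Euryana, Leptoites, Microis, Stenilis}.
nictitating membrane: derived state '0' in Euryana, Leptoites, and Microis only — synapomorphy for {Euryana, Leptoites, Microis}.
nectar spur (derived state '1') is shared by Leptoites and Microis — a synapomorphy uniting that clade.
chelicerae fused (state '0') occurs in Leptoites and Stenilis but conflicts with the nesting implied by the other characters — most parsimoniously interpreted as homoplasy.
Most parsimonious ingroup topology: ((Stenilis,((Microis,Leptoites),Euryana)),Neoilis).
Euryana and Stenilis share a more recent common ancestor with each other than either does with Neoilis, so Neoilis is the least closely related of the three.

Neoilis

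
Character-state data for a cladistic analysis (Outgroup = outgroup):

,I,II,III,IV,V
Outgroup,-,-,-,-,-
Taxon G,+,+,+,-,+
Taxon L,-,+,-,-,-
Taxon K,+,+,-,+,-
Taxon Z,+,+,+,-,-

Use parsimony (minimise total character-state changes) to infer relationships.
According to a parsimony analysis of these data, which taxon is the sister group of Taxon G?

The outgroup has state '-' for every character, so '+' is the derived state throughout.
I (derived state '+') is shared by Taxon G, Taxon K, and Taxon Z — a synapomorphy uniting that clade.
II (derived state '+') is shared by all ingroup taxa — unites the whole ingroup.
III (derived state '+') is shared by Taxon G and Taxon Z — a synapomorphy uniting that clade.
IV (derived state '+') is unique to Taxon K (autapomorphy; uninformative for grouping).
V: derived state '+' in Taxon G only — an autapomorphy, so it tells us nothing about relationships among taxa.
Most parsimonious ingroup topology: (((Taxon G,Taxon Z),Taxon K),Taxon L).
Taxon G and Taxon Z form a cherry on this tree, so they are sister taxa.

Taxon Z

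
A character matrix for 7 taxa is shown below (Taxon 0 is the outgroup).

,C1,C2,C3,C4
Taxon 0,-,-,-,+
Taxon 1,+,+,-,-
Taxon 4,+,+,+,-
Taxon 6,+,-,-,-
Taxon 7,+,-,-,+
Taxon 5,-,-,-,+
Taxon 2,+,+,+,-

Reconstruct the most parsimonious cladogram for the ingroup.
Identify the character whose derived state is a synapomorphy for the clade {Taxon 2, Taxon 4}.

C3

Character polarity is set by the outgroup: the derived state is whichever differs from the outgroup's state, so for C4 the derived state is '-', and for the remaining characters it is '+'.
C1 (derived state '+') is shared by Taxon 1, Taxon 2, Taxon 4, Taxon 6, and Taxon 7 — a synapomorphy uniting that clade.
Only Taxon 1, Taxon 2, and Taxon 4 show the derived state '+' for C2, supporting them as a clade.
Only Taxon 2 and Taxon 4 show the derived state '+' for C3, supporting them as a clade.
Only Taxon 1, Taxon 2, Taxon 4, and Taxon 6 show the derived state '-' for C4, supporting them as a clade.
Most parsimonious ingroup topology: ((((Taxon 1,(Taxon 4,Taxon 2)),Taxon 6),Taxon 7),Taxon 5).
The clade {Taxon 2, Taxon 4} is supported by C3: its derived state '+' occurs in exactly those taxa and in no other taxon (including the outgroup).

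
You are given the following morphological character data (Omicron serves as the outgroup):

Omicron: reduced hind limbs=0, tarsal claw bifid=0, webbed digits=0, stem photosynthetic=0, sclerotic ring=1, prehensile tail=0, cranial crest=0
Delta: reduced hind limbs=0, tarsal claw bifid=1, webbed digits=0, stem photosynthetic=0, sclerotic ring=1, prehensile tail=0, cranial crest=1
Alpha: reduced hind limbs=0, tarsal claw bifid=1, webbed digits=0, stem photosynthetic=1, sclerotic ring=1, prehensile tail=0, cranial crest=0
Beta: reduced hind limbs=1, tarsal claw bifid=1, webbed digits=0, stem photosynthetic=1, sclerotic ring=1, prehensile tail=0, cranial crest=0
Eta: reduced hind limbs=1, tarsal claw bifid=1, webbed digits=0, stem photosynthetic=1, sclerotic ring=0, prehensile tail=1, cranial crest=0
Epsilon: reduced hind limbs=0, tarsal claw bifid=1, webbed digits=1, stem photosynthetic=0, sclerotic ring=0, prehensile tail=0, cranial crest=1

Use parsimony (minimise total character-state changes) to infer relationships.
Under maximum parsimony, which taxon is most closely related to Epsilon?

Delta

Character polarity is set by the outgroup: the derived state is whichever differs from the outgroup's state, so for sclerotic ring the derived state is '0', and for the remaining characters it is '1'.
reduced hind limbs: derived state '1' in Beta and Eta only — synapomorphy for {Beta, Eta}.
tarsal claw bifid (derived state '1') is shared by all ingroup taxa — unites the whole ingroup.
webbed digits (derived state '1') is unique to Epsilon (autapomorphy; uninformative for grouping).
stem photosynthetic: derived state '1' in Alpha, Beta, and Eta only — synapomorphy for {Alpha, Beta, Eta}.
sclerotic ring groups Epsilon and Eta, which is incompatible with the clades supported by the remaining characters; treating it as convergent (homoplasy) costs fewer steps than any alternative tree.
prehensile tail: derived state '1' in Eta only — an autapomorphy, so it tells us nothing about relationships among taxa.
cranial crest: derived state '1' in Delta and Epsilon only — synapomorphy for {Delta, Epsilon}.
Most parsimonious ingroup topology: ((Delta,Epsilon),(Alpha,(Beta,Eta))).
Epsilon and Delta form a cherry on this tree, so they are sister taxa.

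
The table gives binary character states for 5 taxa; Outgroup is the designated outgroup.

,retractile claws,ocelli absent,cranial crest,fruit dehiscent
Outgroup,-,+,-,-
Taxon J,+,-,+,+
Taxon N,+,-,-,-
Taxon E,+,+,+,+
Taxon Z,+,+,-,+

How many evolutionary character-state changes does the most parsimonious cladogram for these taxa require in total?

Character polarity is set by the outgroup: the derived state is whichever differs from the outgroup's state, so for ocelli absent the derived state is '-', and for the remaining characters it is '+'.
retractile claws (derived state '+') is shared by all ingroup taxa — unites the whole ingroup.
ocelli absent (state '-') occurs in Taxon J and Taxon N but conflicts with the nesting implied by the other characters — most parsimoniously interpreted as homoplasy.
Only Taxon E and Taxon J show the derived state '+' for cranial crest, supporting them as a clade.
fruit dehiscent (derived state '+') is shared by Taxon E, Taxon J, and Taxon Z — a synapomorphy uniting that clade.
Most parsimonious ingroup topology: (((Taxon J,Taxon E),Taxon Z),Taxon N).
Changes per character on this tree: retractile claws: 1; ocelli absent: 2; cranial crest: 1; fruit dehiscent: 1.
Total = 5.

5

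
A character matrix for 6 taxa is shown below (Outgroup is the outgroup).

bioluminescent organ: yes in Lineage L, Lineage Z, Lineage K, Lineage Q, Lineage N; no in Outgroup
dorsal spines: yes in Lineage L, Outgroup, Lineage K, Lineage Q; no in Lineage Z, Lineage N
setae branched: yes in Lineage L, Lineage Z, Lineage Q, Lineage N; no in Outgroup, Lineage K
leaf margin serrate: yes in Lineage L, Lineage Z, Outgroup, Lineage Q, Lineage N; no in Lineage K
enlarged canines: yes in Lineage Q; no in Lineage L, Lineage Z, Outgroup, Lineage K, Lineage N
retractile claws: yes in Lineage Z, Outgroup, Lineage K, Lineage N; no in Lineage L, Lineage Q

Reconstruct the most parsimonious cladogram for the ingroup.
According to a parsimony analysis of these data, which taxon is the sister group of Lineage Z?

Lineage N

Character polarity is set by the outgroup: the derived state is whichever differs from the outgroup's state, so for dorsal spines, leaf margin serrate, retractile claws the derived state is 'no', and for the remaining characters it is 'yes'.
All ingroup taxa share the derived state 'yes' for bioluminescent organ; it defines the ingroup but does not resolve relationships within it.
dorsal spines (derived state 'no') is shared by Lineage N and Lineage Z — a synapomorphy uniting that clade.
Only Lineage L, Lineage N, Lineage Q, and Lineage Z show the derived state 'yes' for setae branched, supporting them as a clade.
leaf margin serrate (derived state 'no') is unique to Lineage K (autapomorphy; uninformative for grouping).
enlarged canines (derived state 'yes') is unique to Lineage Q (autapomorphy; uninformative for grouping).
retractile claws: derived state 'no' in Lineage L and Lineage Q only — synapomorphy for {Lineage L, Lineage Q}.
Most parsimonious ingroup topology: (((Lineage N,Lineage Z),(Lineage L,Lineage Q)),Lineage K).
Lineage Z and Lineage N form a cherry on this tree, so they are sister taxa.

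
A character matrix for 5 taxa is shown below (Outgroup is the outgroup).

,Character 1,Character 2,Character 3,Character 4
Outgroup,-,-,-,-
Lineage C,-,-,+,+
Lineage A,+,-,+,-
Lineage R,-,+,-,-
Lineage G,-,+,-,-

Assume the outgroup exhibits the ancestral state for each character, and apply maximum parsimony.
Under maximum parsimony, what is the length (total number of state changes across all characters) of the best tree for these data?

The outgroup has state '-' for every character, so '+' is the derived state throughout.
Character 1: derived state '+' in Lineage A only — an autapomorphy, so it tells us nothing about relationships among taxa.
Character 2: derived state '+' in Lineage G and Lineage R only — synapomorphy for {Lineage G, Lineage R}.
Only Lineage A and Lineage C show the derived state '+' for Character 3, supporting them as a clade.
Character 4: derived state '+' in Lineage C only — an autapomorphy, so it tells us nothing about relationships among taxa.
Most parsimonious ingroup topology: ((Lineage C,Lineage A),(Lineage R,Lineage G)).
Changes per character on this tree: Character 1: 1; Character 2: 1; Character 3: 1; Character 4: 1.
Total = 4.

4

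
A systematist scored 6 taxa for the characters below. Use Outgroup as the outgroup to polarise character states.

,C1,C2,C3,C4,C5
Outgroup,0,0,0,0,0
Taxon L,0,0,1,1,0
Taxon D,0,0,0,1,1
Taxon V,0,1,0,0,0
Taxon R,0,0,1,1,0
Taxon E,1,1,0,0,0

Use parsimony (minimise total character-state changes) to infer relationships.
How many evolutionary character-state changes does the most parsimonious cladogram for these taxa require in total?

5

The outgroup has state '0' for every character, so '1' is the derived state throughout.
C1: derived state '1' in Taxon E only — an autapomorphy, so it tells us nothing about relationships among taxa.
Only Taxon E and Taxon V show the derived state '1' for C2, supporting them as a clade.
C3: derived state '1' in Taxon L and Taxon R only — synapomorphy for {Taxon L, Taxon R}.
C4 (derived state '1') is shared by Taxon D, Taxon L, and Taxon R — a synapomorphy uniting that clade.
C5: derived state '1' in Taxon D only — an autapomorphy, so it tells us nothing about relationships among taxa.
Most parsimonious ingroup topology: (((Taxon L,Taxon R),Taxon D),(Taxon V,Taxon E)).
Changes per character on this tree: C1: 1; C2: 1; C3: 1; C4: 1; C5: 1.
Total = 5.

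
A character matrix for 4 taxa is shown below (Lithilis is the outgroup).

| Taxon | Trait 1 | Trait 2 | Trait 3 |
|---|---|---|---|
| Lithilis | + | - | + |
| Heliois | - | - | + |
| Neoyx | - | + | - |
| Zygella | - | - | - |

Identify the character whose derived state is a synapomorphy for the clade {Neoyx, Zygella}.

Character polarity is set by the outgroup: the derived state is whichever differs from the outgroup's state, so for Trait 1, Trait 3 the derived state is '-', and for the remaining characters it is '+'.
All ingroup taxa share the derived state '-' for Trait 1; it defines the ingroup but does not resolve relationships within it.
Trait 2 (derived state '+') is unique to Neoyx (autapomorphy; uninformative for grouping).
Trait 3 (derived state '-') is shared by Neoyx and Zygella — a synapomorphy uniting that clade.
Most parsimonious ingroup topology: (Heliois,(Neoyx,Zygella)).
The clade {Neoyx, Zygella} is supported by Trait 3: its derived state '-' occurs in exactly those taxa and in no other taxon (including the outgroup).

Trait 3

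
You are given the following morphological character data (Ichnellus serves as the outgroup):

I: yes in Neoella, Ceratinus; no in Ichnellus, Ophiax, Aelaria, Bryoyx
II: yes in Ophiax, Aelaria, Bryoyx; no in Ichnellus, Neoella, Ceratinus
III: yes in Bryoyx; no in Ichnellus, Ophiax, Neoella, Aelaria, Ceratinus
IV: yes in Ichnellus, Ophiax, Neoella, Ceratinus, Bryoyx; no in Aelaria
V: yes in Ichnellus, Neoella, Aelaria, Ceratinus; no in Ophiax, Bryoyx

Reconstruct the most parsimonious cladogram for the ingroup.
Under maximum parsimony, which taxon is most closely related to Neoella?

Character polarity is set by the outgroup: the derived state is whichever differs from the outgroup's state, so for IV, V the derived state is 'no', and for the remaining characters it is 'yes'.
I (derived state 'yes') is shared by Ceratinus and Neoella — a synapomorphy uniting that clade.
II: derived state 'yes' in Aelaria, Bryoyx, and Ophiax only — synapomorphy for {Aelaria, Bryoyx, Ophiax}.
III (derived state 'yes') is unique to Bryoyx (autapomorphy; uninformative for grouping).
IV (derived state 'no') is unique to Aelaria (autapomorphy; uninformative for grouping).
V: derived state 'no' in Bryoyx and Ophiax only — synapomorphy for {Bryoyx, Ophiax}.
Most parsimonious ingroup topology: (((Ophiax,Bryoyx),Aelaria),(Neoella,Ceratinus)).
Neoella and Ceratinus form a cherry on this tree, so they are sister taxa.

Ceratinus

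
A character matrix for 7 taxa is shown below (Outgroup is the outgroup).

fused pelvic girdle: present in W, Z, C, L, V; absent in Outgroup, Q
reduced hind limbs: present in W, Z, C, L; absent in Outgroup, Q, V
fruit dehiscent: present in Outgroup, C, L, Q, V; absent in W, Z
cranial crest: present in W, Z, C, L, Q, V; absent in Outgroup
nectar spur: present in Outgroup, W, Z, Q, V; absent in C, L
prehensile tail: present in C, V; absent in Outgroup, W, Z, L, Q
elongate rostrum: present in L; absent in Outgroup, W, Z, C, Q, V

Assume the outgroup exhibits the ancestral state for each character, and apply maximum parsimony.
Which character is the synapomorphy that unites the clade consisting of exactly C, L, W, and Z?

reduced hind limbs

Character polarity is set by the outgroup: the derived state is whichever differs from the outgroup's state, so for fruit dehiscent, nectar spur the derived state is 'absent', and for the remaining characters it is 'present'.
fused pelvic girdle: derived state 'present' in C, L, V, W, and Z only — synapomorphy for {C, L, V, W, Z}.
reduced hind limbs: derived state 'present' in C, L, W, and Z only — synapomorphy for {C, L, W, Z}.
fruit dehiscent: derived state 'absent' in W and Z only — synapomorphy for {W, Z}.
cranial crest (derived state 'present') is shared by all ingroup taxa — unites the whole ingroup.
Only C and L show the derived state 'absent' for nectar spur, supporting them as a clade.
prehensile tail groups C and V, which is incompatible with the clades supported by the remaining characters; treating it as convergent (homoplasy) costs fewer steps than any alternative tree.
elongate rostrum: derived state 'present' in L only — an autapomorphy, so it tells us nothing about relationships among taxa.
Most parsimonious ingroup topology: ((((L,C),(Z,W)),V),Q).
The clade {C, L, W, Z} is supported by reduced hind limbs: its derived state 'present' occurs in exactly those taxa and in no other taxon (including the outgroup).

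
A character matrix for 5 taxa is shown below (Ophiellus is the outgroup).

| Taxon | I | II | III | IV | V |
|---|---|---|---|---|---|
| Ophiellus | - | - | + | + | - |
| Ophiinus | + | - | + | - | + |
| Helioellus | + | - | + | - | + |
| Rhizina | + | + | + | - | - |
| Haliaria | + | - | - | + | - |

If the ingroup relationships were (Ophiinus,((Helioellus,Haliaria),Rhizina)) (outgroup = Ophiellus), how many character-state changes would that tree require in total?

7

Map each character onto (Ophiinus,((Helioellus,Haliaria),Rhizina)) (rooted by Ophiellus) and count the minimum state changes it requires (Fitch parsimony):
I: 1; II: 1; III: 1; IV: 2; V: 2.
Total tree length = 7.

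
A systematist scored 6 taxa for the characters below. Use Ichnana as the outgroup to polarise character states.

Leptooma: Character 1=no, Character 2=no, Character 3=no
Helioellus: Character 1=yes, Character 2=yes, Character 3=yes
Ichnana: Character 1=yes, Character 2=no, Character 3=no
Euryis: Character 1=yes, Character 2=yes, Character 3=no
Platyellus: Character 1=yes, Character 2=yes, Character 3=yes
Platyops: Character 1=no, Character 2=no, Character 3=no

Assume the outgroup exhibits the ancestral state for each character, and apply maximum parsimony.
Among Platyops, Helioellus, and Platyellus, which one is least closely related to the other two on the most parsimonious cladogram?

Character polarity is set by the outgroup: the derived state is whichever differs from the outgroup's state, so for Character 1 the derived state is 'no', and for the remaining characters it is 'yes'.
Only Leptooma and Platyops show the derived state 'no' for Character 1, supporting them as a clade.
Character 2 (derived state 'yes') is shared by Euryis, Helioellus, and Platyellus — a synapomorphy uniting that clade.
Only Helioellus and Platyellus show the derived state 'yes' for Character 3, supporting them as a clade.
Most parsimonious ingroup topology: (((Helioellus,Platyellus),Euryis),(Platyops,Leptooma)).
Helioellus and Platyellus share a more recent common ancestor with each other than either does with Platyops, so Platyops is the least closely related of the three.

Platyops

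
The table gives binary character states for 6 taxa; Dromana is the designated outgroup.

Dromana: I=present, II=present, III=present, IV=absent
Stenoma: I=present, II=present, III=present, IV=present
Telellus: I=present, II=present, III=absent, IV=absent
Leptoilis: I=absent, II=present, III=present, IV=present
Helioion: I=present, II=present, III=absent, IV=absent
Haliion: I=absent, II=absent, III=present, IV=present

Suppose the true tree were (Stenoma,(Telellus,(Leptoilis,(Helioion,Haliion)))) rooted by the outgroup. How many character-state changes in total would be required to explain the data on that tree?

Map each character onto (Stenoma,(Telellus,(Leptoilis,(Helioion,Haliion)))) (rooted by Dromana) and count the minimum state changes it requires (Fitch parsimony):
I: 2; II: 1; III: 2; IV: 3.
Total tree length = 8.

8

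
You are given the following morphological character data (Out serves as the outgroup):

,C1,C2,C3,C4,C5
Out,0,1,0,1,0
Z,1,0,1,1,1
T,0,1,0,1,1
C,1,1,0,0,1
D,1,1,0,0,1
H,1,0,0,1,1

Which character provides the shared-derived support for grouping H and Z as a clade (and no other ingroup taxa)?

C2

Character polarity is set by the outgroup: the derived state is whichever differs from the outgroup's state, so for C2, C4 the derived state is '0', and for the remaining characters it is '1'.
C1 (derived state '1') is shared by C, D, H, and Z — a synapomorphy uniting that clade.
C2: derived state '0' in H and Z only — synapomorphy for {H, Z}.
C3: derived state '1' in Z only — an autapomorphy, so it tells us nothing about relationships among taxa.
C4: derived state '0' in C and D only — synapomorphy for {C, D}.
All ingroup taxa share the derived state '1' for C5; it defines the ingroup but does not resolve relationships within it.
Most parsimonious ingroup topology: (((Z,H),(C,D)),T).
The clade {H, Z} is supported by C2: its derived state '0' occurs in exactly those taxa and in no other taxon (including the outgroup).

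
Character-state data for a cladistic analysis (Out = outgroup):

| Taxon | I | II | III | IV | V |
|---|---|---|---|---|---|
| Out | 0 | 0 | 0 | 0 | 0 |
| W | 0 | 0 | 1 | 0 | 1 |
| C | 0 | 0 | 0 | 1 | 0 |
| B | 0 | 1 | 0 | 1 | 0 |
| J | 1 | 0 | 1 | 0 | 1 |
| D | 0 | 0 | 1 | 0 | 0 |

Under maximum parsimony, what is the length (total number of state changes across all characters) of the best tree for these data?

The outgroup has state '0' for every character, so '1' is the derived state throughout.
I (derived state '1') is unique to J (autapomorphy; uninformative for grouping).
II: derived state '1' in B only — an autapomorphy, so it tells us nothing about relationships among taxa.
III (derived state '1') is shared by D, J, and W — a synapomorphy uniting that clade.
Only B and C show the derived state '1' for IV, supporting them as a clade.
Only J and W show the derived state '1' for V, supporting them as a clade.
Most parsimonious ingroup topology: (((W,J),D),(C,B)).
Changes per character on this tree: I: 1; II: 1; III: 1; IV: 1; V: 1.
Total = 5.

5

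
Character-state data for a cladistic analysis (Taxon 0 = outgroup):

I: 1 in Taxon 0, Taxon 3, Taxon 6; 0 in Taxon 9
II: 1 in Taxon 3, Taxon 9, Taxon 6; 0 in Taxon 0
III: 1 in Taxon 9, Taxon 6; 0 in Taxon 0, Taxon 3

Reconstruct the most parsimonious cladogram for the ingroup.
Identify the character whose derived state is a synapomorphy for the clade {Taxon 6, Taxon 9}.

Character polarity is set by the outgroup: the derived state is whichever differs from the outgroup's state, so for I the derived state is '0', and for the remaining characters it is '1'.
I: derived state '0' in Taxon 9 only — an autapomorphy, so it tells us nothing about relationships among taxa.
All ingroup taxa share the derived state '1' for II; it defines the ingroup but does not resolve relationships within it.
III (derived state '1') is shared by Taxon 6 and Taxon 9 — a synapomorphy uniting that clade.
Most parsimonious ingroup topology: (Taxon 3,(Taxon 9,Taxon 6)).
The clade {Taxon 6, Taxon 9} is supported by III: its derived state '1' occurs in exactly those taxa and in no other taxon (including the outgroup).

III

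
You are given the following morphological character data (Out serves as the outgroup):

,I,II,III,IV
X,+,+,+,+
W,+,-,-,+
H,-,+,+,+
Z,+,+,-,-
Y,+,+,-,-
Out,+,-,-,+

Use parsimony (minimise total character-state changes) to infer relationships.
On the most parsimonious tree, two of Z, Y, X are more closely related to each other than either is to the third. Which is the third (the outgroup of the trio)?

Character polarity is set by the outgroup: the derived state is whichever differs from the outgroup's state, so for I, IV the derived state is '-', and for the remaining characters it is '+'.
I (derived state '-') is unique to H (autapomorphy; uninformative for grouping).
II: derived state '+' in H, X, Y, and Z only — synapomorphy for {H, X, Y, Z}.
Only H and X show the derived state '+' for III, supporting them as a clade.
Only Y and Z show the derived state '-' for IV, supporting them as a clade.
Most parsimonious ingroup topology: (W,((X,H),(Z,Y))).
Z and Y share a more recent common ancestor with each other than either does with X, so X is the least closely related of the three.

X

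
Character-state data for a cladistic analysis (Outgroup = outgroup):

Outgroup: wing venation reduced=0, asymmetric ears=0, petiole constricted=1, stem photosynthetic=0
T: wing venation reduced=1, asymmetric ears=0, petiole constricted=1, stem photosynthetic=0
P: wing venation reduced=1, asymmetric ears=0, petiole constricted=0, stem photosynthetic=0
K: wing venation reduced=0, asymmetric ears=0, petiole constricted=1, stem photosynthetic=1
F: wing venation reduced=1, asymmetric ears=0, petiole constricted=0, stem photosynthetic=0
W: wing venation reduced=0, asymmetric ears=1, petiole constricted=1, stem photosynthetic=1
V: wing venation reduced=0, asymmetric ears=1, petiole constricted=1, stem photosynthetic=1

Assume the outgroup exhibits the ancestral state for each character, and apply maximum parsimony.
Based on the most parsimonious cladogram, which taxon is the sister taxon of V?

Character polarity is set by the outgroup: the derived state is whichever differs from the outgroup's state, so for petiole constricted the derived state is '0', and for the remaining characters it is '1'.
Only F, P, and T show the derived state '1' for wing venation reduced, supporting them as a clade.
asymmetric ears (derived state '1') is shared by V and W — a synapomorphy uniting that clade.
Only F and P show the derived state '0' for petiole constricted, supporting them as a clade.
Only K, V, and W show the derived state '1' for stem photosynthetic, supporting them as a clade.
Most parsimonious ingroup topology: ((T,(P,F)),(K,(W,V))).
V and W form a cherry on this tree, so they are sister taxa.

W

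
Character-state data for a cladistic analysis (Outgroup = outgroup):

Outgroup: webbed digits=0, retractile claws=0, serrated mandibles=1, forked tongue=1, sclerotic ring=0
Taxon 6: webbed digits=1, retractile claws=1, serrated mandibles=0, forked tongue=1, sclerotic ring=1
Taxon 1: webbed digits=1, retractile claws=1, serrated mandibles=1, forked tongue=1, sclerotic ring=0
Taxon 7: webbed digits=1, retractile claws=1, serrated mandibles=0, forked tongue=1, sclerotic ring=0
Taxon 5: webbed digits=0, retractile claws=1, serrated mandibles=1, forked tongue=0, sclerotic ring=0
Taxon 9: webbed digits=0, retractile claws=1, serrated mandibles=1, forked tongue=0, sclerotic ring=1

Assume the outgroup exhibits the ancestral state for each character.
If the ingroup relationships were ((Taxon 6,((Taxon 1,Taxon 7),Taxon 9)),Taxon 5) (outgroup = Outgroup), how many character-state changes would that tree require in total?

9

Map each character onto ((Taxon 6,((Taxon 1,Taxon 7),Taxon 9)),Taxon 5) (rooted by Outgroup) and count the minimum state changes it requires (Fitch parsimony):
webbed digits: 2; retractile claws: 1; serrated mandibles: 2; forked tongue: 2; sclerotic ring: 2.
Total tree length = 9.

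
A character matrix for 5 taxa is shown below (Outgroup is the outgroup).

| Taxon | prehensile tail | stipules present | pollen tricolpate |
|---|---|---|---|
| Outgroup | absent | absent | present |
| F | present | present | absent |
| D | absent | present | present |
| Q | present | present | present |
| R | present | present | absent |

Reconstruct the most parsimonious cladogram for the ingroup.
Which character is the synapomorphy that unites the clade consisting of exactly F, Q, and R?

prehensile tail

Character polarity is set by the outgroup: the derived state is whichever differs from the outgroup's state, so for pollen tricolpate the derived state is 'absent', and for the remaining characters it is 'present'.
prehensile tail (derived state 'present') is shared by F, Q, and R — a synapomorphy uniting that clade.
stipules present (derived state 'present') is shared by all ingroup taxa — unites the whole ingroup.
pollen tricolpate (derived state 'absent') is shared by F and R — a synapomorphy uniting that clade.
Most parsimonious ingroup topology: (((R,F),Q),D).
The clade {F, Q, R} is supported by prehensile tail: its derived state 'present' occurs in exactly those taxa and in no other taxon (including the outgroup).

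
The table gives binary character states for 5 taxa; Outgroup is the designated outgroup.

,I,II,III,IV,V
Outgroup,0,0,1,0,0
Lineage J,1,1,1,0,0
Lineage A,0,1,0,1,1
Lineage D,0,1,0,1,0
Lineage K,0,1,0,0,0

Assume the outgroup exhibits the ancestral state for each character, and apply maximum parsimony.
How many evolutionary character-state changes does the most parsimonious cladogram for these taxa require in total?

5

Character polarity is set by the outgroup: the derived state is whichever differs from the outgroup's state, so for III the derived state is '0', and for the remaining characters it is '1'.
I (derived state '1') is unique to Lineage J (autapomorphy; uninformative for grouping).
II (derived state '1') is shared by all ingroup taxa — unites the whole ingroup.
III (derived state '0') is shared by Lineage A, Lineage D, and Lineage K — a synapomorphy uniting that clade.
IV: derived state '1' in Lineage A and Lineage D only — synapomorphy for {Lineage A, Lineage D}.
V: derived state '1' in Lineage A only — an autapomorphy, so it tells us nothing about relationships among taxa.
Most parsimonious ingroup topology: (Lineage J,((Lineage A,Lineage D),Lineage K)).
Changes per character on this tree: I: 1; II: 1; III: 1; IV: 1; V: 1.
Total = 5.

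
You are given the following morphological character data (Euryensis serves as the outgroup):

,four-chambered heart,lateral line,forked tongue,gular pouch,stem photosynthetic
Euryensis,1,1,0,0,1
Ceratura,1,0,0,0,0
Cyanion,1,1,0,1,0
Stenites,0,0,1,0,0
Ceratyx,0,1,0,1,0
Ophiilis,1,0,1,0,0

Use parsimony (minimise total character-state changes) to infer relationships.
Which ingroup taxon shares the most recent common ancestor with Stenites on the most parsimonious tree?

Character polarity is set by the outgroup: the derived state is whichever differs from the outgroup's state, so for four-chambered heart, lateral line, stem photosynthetic the derived state is '0', and for the remaining characters it is '1'.
four-chambered heart (state '0') occurs in Ceratyx and Stenites but conflicts with the nesting implied by the other characters — most parsimoniously interpreted as homoplasy.
lateral line (derived state '0') is shared by Ceratura, Ophiilis, and Stenites — a synapomorphy uniting that clade.
forked tongue (derived state '1') is shared by Ophiilis and Stenites — a synapomorphy uniting that clade.
Only Ceratyx and Cyanion show the derived state '1' for gular pouch, supporting them as a clade.
All ingroup taxa share the derived state '0' for stem photosynthetic; it defines the ingroup but does not resolve relationships within it.
Most parsimonious ingroup topology: ((Ceratura,(Stenites,Ophiilis)),(Cyanion,Ceratyx)).
Stenites and Ophiilis form a cherry on this tree, so they are sister taxa.

Ophiilis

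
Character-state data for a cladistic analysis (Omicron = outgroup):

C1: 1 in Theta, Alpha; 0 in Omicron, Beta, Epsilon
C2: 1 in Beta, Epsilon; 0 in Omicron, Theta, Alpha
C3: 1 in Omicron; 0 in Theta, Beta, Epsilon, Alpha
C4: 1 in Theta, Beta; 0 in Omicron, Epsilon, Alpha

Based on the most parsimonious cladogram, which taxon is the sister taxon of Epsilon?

Character polarity is set by the outgroup: the derived state is whichever differs from the outgroup's state, so for C3 the derived state is '0', and for the remaining characters it is '1'.
Only Alpha and Theta show the derived state '1' for C1, supporting them as a clade.
C2 (derived state '1') is shared by Beta and Epsilon — a synapomorphy uniting that clade.
C3 (derived state '0') is shared by all ingroup taxa — unites the whole ingroup.
C4 groups Beta and Theta, which is incompatible with the clades supported by the remaining characters; treating it as convergent (homoplasy) costs fewer steps than any alternative tree.
Most parsimonious ingroup topology: ((Theta,Alpha),(Beta,Epsilon)).
Epsilon and Beta form a cherry on this tree, so they are sister taxa.

Beta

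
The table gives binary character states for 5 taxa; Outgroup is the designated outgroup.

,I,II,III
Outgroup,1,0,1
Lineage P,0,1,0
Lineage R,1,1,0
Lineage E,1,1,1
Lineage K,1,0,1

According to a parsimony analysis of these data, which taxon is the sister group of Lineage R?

Character polarity is set by the outgroup: the derived state is whichever differs from the outgroup's state, so for I, III the derived state is '0', and for the remaining characters it is '1'.
I (derived state '0') is unique to Lineage P (autapomorphy; uninformative for grouping).
II: derived state '1' in Lineage E, Lineage P, and Lineage R only — synapomorphy for {Lineage E, Lineage P, Lineage R}.
Only Lineage P and Lineage R show the derived state '0' for III, supporting them as a clade.
Most parsimonious ingroup topology: (((Lineage P,Lineage R),Lineage E),Lineage K).
Lineage R and Lineage P form a cherry on this tree, so they are sister taxa.

Lineage P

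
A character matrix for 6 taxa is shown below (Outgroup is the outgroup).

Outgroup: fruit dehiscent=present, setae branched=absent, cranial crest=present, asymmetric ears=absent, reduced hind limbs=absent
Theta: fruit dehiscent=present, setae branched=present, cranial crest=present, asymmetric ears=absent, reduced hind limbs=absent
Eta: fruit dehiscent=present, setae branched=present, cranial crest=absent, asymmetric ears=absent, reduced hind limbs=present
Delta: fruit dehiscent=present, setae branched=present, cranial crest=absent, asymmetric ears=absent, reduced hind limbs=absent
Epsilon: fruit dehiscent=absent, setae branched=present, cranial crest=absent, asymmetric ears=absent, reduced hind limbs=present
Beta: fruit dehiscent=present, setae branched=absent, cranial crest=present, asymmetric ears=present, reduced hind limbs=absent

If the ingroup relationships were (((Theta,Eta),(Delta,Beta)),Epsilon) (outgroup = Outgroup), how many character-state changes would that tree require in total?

Map each character onto (((Theta,Eta),(Delta,Beta)),Epsilon) (rooted by Outgroup) and count the minimum state changes it requires (Fitch parsimony):
fruit dehiscent: 1; setae branched: 2; cranial crest: 3; asymmetric ears: 1; reduced hind limbs: 2.
Total tree length = 9.

9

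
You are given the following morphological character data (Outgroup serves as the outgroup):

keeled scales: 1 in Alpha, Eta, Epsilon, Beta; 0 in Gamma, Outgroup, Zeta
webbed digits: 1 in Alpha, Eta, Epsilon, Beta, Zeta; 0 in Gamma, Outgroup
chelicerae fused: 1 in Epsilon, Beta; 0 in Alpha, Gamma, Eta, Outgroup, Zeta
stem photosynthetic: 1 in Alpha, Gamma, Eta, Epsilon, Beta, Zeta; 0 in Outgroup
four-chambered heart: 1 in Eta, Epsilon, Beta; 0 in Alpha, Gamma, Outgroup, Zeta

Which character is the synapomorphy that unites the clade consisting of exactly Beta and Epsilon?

chelicerae fused

The outgroup has state '0' for every character, so '1' is the derived state throughout.
Only Alpha, Beta, Epsilon, and Eta show the derived state '1' for keeled scales, supporting them as a clade.
webbed digits: derived state '1' in Alpha, Beta, Epsilon, Eta, and Zeta only — synapomorphy for {Alpha, Beta, Epsilon, Eta, Zeta}.
chelicerae fused (derived state '1') is shared by Beta and Epsilon — a synapomorphy uniting that clade.
All ingroup taxa share the derived state '1' for stem photosynthetic; it defines the ingroup but does not resolve relationships within it.
four-chambered heart (derived state '1') is shared by Beta, Epsilon, and Eta — a synapomorphy uniting that clade.
Most parsimonious ingroup topology: ((Zeta,(((Beta,Epsilon),Eta),Alpha)),Gamma).
The clade {Beta, Epsilon} is supported by chelicerae fused: its derived state '1' occurs in exactly those taxa and in no other taxon (including the outgroup).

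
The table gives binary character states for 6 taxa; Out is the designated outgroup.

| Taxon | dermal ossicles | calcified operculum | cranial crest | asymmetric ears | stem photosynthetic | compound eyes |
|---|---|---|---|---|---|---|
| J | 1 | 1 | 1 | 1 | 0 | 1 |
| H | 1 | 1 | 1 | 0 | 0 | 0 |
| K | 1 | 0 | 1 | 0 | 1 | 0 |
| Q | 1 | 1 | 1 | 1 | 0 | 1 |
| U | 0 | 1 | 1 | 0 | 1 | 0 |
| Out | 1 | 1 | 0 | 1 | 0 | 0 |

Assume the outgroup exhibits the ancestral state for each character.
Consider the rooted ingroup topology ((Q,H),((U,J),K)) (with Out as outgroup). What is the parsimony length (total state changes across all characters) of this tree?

10

Map each character onto ((Q,H),((U,J),K)) (rooted by Out) and count the minimum state changes it requires (Fitch parsimony):
dermal ossicles: 1; calcified operculum: 1; cranial crest: 1; asymmetric ears: 3; stem photosynthetic: 2; compound eyes: 2.
Total tree length = 10.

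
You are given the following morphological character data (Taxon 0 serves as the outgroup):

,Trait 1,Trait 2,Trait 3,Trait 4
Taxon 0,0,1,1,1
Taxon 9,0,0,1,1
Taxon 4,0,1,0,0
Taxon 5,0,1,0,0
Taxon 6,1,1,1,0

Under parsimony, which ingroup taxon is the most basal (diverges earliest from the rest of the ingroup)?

Taxon 9

Character polarity is set by the outgroup: the derived state is whichever differs from the outgroup's state, so for Trait 2, Trait 3, Trait 4 the derived state is '0', and for the remaining characters it is '1'.
Trait 1: derived state '1' in Taxon 6 only — an autapomorphy, so it tells us nothing about relationships among taxa.
Trait 2: derived state '0' in Taxon 9 only — an autapomorphy, so it tells us nothing about relationships among taxa.
Only Taxon 4 and Taxon 5 show the derived state '0' for Trait 3, supporting them as a clade.
Only Taxon 4, Taxon 5, and Taxon 6 show the derived state '0' for Trait 4, supporting them as a clade.
Most parsimonious ingroup topology: (Taxon 9,((Taxon 4,Taxon 5),Taxon 6)).
Taxon 9 is sister to the clade containing all other ingroup taxa, so it is the earliest-diverging (most basal) ingroup lineage.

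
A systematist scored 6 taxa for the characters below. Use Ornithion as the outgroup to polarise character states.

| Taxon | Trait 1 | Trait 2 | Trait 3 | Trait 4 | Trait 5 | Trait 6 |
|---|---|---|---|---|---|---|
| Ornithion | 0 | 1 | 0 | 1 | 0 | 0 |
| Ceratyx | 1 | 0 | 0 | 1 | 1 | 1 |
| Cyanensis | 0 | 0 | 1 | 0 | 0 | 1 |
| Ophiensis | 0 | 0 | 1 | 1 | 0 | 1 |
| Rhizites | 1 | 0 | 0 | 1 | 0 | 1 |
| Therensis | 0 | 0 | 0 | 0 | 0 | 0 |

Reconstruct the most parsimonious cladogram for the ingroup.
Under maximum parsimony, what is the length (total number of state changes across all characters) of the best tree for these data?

Character polarity is set by the outgroup: the derived state is whichever differs from the outgroup's state, so for Trait 2, Trait 4 the derived state is '0', and for the remaining characters it is '1'.
Trait 1: derived state '1' in Ceratyx and Rhizites only — synapomorphy for {Ceratyx, Rhizites}.
All ingroup taxa share the derived state '0' for Trait 2; it defines the ingroup but does not resolve relationships within it.
Trait 3: derived state '1' in Cyanensis and Ophiensis only — synapomorphy for {Cyanensis, Ophiensis}.
Trait 4 (state '0') occurs in Cyanensis and Therensis but conflicts with the nesting implied by the other characters — most parsimoniously interpreted as homoplasy.
Trait 5: derived state '1' in Ceratyx only — an autapomorphy, so it tells us nothing about relationships among taxa.
Trait 6: derived state '1' in Ceratyx, Cyanensis, Ophiensis, and Rhizites only — synapomorphy for {Ceratyx, Cyanensis, Ophiensis, Rhizites}.
Most parsimonious ingroup topology: (((Ceratyx,Rhizites),(Cyanensis,Ophiensis)),Therensis).
Changes per character on this tree: Trait 1: 1; Trait 2: 1; Trait 3: 1; Trait 4: 2; Trait 5: 1; Trait 6: 1.
Total = 7.

7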